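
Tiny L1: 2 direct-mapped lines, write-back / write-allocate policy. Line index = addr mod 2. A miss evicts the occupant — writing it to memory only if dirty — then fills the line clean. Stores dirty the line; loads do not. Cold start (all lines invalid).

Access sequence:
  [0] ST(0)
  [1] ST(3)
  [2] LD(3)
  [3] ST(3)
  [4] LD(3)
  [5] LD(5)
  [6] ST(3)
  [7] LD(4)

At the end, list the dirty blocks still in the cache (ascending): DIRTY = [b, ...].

DIRTY = [3]

  0 | W B0 → L0 miss [D]
  1 | W B3 → L1 miss [D]
  2 | R B3 → L1 hit [D]
  3 | W B3 → L1 hit [D]
  4 | R B3 → L1 hit [D]
  5 | R B5 → L1 miss wb→B3 [-]
  6 | W B3 → L1 miss [D]
  7 | R B4 → L0 miss wb→B0 [-]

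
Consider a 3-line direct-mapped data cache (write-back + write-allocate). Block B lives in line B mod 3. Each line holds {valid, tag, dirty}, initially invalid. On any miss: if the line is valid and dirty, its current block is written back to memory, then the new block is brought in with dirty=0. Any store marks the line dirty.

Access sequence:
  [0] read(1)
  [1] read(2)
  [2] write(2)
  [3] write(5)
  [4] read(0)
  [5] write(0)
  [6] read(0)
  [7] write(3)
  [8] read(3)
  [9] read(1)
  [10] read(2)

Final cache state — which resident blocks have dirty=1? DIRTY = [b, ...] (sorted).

0: R B1 -> L1 miss  d=-]
1: R B2 -> L2 miss  d=-]
2: W B2 -> L2 hit  d=D]
3: W B5 -> L2 miss wb->B2  d=D]
4: R B0 -> L0 miss  d=-]
5: W B0 -> L0 hit  d=D]
6: R B0 -> L0 hit  d=D]
7: W B3 -> L0 miss wb->B0  d=D]
8: R B3 -> L0 hit  d=D]
9: R B1 -> L1 hit  d=-]
10: R B2 -> L2 miss wb->B5  d=-]

DIRTY = [3]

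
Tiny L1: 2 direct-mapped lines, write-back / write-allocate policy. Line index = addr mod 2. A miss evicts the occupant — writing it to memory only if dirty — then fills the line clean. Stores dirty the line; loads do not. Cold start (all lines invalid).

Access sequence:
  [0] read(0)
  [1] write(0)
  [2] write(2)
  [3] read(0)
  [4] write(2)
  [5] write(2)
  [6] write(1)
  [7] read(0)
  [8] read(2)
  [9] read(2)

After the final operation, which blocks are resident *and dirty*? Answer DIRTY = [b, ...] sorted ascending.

DIRTY = [1]

0: R B0 → L0 miss [-]
1: W B0 → L0 hit [D]
2: W B2 → L0 miss wb→B0 [D]
3: R B0 → L0 miss wb→B2 [-]
4: W B2 → L0 miss [D]
5: W B2 → L0 hit [D]
6: W B1 → L1 miss [D]
7: R B0 → L0 miss wb→B2 [-]
8: R B2 → L0 miss [-]
9: R B2 → L0 hit [-]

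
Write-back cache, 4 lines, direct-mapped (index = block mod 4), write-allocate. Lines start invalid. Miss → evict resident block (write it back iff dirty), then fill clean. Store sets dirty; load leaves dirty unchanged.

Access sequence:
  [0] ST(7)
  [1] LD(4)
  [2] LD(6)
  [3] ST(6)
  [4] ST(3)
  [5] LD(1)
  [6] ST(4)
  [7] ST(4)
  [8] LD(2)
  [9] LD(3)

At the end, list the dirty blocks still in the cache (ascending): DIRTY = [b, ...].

DIRTY = [3, 4]

0: W B7 → L3 miss [D]
1: R B4 → L0 miss [-]
2: R B6 → L2 miss [-]
3: W B6 → L2 hit [D]
4: W B3 → L3 miss wb→B7 [D]
5: R B1 → L1 miss [-]
6: W B4 → L0 hit [D]
7: W B4 → L0 hit [D]
8: R B2 → L2 miss wb→B6 [-]
9: R B3 → L3 hit [D]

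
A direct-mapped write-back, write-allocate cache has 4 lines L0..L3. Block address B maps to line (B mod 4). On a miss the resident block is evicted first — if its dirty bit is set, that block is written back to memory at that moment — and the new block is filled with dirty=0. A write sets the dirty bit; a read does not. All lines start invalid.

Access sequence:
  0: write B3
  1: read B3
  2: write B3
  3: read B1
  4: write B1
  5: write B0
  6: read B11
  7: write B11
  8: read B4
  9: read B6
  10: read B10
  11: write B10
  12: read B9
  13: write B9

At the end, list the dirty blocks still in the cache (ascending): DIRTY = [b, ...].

DIRTY = [9, 10, 11]

0: W B3 → L3 miss [D]
1: R B3 → L3 hit [D]
2: W B3 → L3 hit [D]
3: R B1 → L1 miss [-]
4: W B1 → L1 hit [D]
5: W B0 → L0 miss [D]
6: R B11 → L3 miss wb→B3 [-]
7: W B11 → L3 hit [D]
8: R B4 → L0 miss wb→B0 [-]
9: R B6 → L2 miss [-]
10: R B10 → L2 miss [-]
11: W B10 → L2 hit [D]
12: R B9 → L1 miss wb→B1 [-]
13: W B9 → L1 hit [D]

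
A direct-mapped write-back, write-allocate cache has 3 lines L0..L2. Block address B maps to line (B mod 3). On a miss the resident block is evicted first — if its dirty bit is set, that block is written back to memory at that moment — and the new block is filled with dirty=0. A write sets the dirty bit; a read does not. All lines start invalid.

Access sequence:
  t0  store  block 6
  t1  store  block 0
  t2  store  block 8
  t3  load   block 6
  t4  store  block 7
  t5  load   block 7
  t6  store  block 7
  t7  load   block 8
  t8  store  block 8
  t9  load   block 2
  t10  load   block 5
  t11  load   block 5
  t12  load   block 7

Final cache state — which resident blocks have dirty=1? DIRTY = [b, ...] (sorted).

0: W B6 -> L0 miss  d=D]
1: W B0 -> L0 miss wb->B6  d=D]
2: W B8 -> L2 miss  d=D]
3: R B6 -> L0 miss wb->B0  d=-]
4: W B7 -> L1 miss  d=D]
5: R B7 -> L1 hit  d=D]
6: W B7 -> L1 hit  d=D]
7: R B8 -> L2 hit  d=D]
8: W B8 -> L2 hit  d=D]
9: R B2 -> L2 miss wb->B8  d=-]
10: R B5 -> L2 miss  d=-]
11: R B5 -> L2 hit  d=-]
12: R B7 -> L1 hit  d=D]

DIRTY = [7]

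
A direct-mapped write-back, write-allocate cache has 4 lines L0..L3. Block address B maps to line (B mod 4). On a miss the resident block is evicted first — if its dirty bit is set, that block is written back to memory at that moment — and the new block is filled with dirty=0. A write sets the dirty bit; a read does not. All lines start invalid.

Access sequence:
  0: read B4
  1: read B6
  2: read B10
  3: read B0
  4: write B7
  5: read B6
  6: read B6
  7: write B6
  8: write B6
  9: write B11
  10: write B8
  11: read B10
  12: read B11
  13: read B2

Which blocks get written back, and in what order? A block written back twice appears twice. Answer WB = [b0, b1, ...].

0: R B4 → L0 miss [-]
1: R B6 → L2 miss [-]
2: R B10 → L2 miss [-]
3: R B0 → L0 miss [-]
4: W B7 → L3 miss [D]
5: R B6 → L2 miss [-]
6: R B6 → L2 hit [-]
7: W B6 → L2 hit [D]
8: W B6 → L2 hit [D]
9: W B11 → L3 miss wb→B7 [D]
10: W B8 → L0 miss [D]
11: R B10 → L2 miss wb→B6 [-]
12: R B11 → L3 hit [D]
13: R B2 → L2 miss [-]

WB = [7, 6]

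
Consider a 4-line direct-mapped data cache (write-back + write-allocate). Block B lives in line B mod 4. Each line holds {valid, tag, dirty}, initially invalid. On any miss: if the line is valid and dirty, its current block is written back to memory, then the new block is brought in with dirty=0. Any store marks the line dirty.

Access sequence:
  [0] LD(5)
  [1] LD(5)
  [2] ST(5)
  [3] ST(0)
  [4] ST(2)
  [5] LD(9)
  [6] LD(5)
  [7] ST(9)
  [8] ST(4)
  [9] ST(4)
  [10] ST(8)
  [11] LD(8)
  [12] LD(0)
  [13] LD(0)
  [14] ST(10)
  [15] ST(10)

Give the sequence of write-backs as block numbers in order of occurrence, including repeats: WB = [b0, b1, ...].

0: R B5 -> L1 miss  d=-]
1: R B5 -> L1 hit  d=-]
2: W B5 -> L1 hit  d=D]
3: W B0 -> L0 miss  d=D]
4: W B2 -> L2 miss  d=D]
5: R B9 -> L1 miss wb->B5  d=-]
6: R B5 -> L1 miss  d=-]
7: W B9 -> L1 miss  d=D]
8: W B4 -> L0 miss wb->B0  d=D]
9: W B4 -> L0 hit  d=D]
10: W B8 -> L0 miss wb->B4  d=D]
11: R B8 -> L0 hit  d=D]
12: R B0 -> L0 miss wb->B8  d=-]
13: R B0 -> L0 hit  d=-]
14: W B10 -> L2 miss wb->B2  d=D]
15: W B10 -> L2 hit  d=D]

WB = [5, 0, 4, 8, 2]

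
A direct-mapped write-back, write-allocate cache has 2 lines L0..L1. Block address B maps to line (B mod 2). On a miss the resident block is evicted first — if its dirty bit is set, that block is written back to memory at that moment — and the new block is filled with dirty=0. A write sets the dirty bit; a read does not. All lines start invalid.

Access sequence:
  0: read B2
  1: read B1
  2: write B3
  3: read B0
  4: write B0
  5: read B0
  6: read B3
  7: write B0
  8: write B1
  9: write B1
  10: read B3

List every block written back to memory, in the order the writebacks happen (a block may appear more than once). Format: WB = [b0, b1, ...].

0: R B2 → L0 miss [-]
1: R B1 → L1 miss [-]
2: W B3 → L1 miss [D]
3: R B0 → L0 miss [-]
4: W B0 → L0 hit [D]
5: R B0 → L0 hit [D]
6: R B3 → L1 hit [D]
7: W B0 → L0 hit [D]
8: W B1 → L1 miss wb→B3 [D]
9: W B1 → L1 hit [D]
10: R B3 → L1 miss wb→B1 [-]

WB = [3, 1]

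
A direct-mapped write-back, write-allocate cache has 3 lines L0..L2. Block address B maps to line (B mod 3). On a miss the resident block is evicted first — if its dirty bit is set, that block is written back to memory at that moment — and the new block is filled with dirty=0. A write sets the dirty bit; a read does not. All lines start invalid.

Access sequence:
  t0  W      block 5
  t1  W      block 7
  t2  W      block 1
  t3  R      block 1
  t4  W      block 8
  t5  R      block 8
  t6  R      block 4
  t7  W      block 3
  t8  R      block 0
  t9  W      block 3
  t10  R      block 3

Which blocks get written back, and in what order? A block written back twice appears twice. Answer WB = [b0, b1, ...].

0: W B5 -> L2 miss  d=D]
1: W B7 -> L1 miss  d=D]
2: W B1 -> L1 miss wb->B7  d=D]
3: R B1 -> L1 hit  d=D]
4: W B8 -> L2 miss wb->B5  d=D]
5: R B8 -> L2 hit  d=D]
6: R B4 -> L1 miss wb->B1  d=-]
7: W B3 -> L0 miss  d=D]
8: R B0 -> L0 miss wb->B3  d=-]
9: W B3 -> L0 miss  d=D]
10: R B3 -> L0 hit  d=D]

WB = [7, 5, 1, 3]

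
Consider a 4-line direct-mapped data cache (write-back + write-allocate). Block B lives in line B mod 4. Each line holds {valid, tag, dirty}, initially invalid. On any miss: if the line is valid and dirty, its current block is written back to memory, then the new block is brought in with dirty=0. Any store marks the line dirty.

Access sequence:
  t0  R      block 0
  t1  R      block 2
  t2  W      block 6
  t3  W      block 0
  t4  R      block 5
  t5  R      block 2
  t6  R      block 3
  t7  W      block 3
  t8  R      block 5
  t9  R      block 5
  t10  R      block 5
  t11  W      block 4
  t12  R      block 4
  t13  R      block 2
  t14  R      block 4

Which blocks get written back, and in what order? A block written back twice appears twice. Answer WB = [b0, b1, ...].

0: R B0 -> L0 miss  d=-]
1: R B2 -> L2 miss  d=-]
2: W B6 -> L2 miss  d=D]
3: W B0 -> L0 hit  d=D]
4: R B5 -> L1 miss  d=-]
5: R B2 -> L2 miss wb->B6  d=-]
6: R B3 -> L3 miss  d=-]
7: W B3 -> L3 hit  d=D]
8: R B5 -> L1 hit  d=-]
9: R B5 -> L1 hit  d=-]
10: R B5 -> L1 hit  d=-]
11: W B4 -> L0 miss wb->B0  d=D]
12: R B4 -> L0 hit  d=D]
13: R B2 -> L2 hit  d=-]
14: R B4 -> L0 hit  d=D]

WB = [6, 0]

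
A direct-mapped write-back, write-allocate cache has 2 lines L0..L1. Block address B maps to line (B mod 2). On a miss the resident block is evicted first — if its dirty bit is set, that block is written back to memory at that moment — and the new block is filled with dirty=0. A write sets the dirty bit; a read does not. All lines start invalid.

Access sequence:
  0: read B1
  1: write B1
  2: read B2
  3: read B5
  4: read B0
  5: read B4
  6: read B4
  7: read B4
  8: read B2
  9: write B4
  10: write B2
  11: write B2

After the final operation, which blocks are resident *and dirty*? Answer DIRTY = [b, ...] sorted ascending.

DIRTY = [2]

  0 | R B1 → L1 miss [-]
  1 | W B1 → L1 hit [D]
  2 | R B2 → L0 miss [-]
  3 | R B5 → L1 miss wb→B1 [-]
  4 | R B0 → L0 miss [-]
  5 | R B4 → L0 miss [-]
  6 | R B4 → L0 hit [-]
  7 | R B4 → L0 hit [-]
  8 | R B2 → L0 miss [-]
  9 | W B4 → L0 miss [D]
  10 | W B2 → L0 miss wb→B4 [D]
  11 | W B2 → L0 hit [D]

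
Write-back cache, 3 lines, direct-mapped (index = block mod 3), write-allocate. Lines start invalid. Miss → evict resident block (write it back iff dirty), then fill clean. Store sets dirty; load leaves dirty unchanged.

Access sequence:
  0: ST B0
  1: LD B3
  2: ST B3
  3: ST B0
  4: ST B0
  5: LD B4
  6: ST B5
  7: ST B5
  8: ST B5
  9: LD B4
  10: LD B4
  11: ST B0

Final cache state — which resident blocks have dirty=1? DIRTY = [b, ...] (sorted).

0: W B0 -> L0 miss  d=D]
1: R B3 -> L0 miss wb->B0  d=-]
2: W B3 -> L0 hit  d=D]
3: W B0 -> L0 miss wb->B3  d=D]
4: W B0 -> L0 hit  d=D]
5: R B4 -> L1 miss  d=-]
6: W B5 -> L2 miss  d=D]
7: W B5 -> L2 hit  d=D]
8: W B5 -> L2 hit  d=D]
9: R B4 -> L1 hit  d=-]
10: R B4 -> L1 hit  d=-]
11: W B0 -> L0 hit  d=D]

DIRTY = [0, 5]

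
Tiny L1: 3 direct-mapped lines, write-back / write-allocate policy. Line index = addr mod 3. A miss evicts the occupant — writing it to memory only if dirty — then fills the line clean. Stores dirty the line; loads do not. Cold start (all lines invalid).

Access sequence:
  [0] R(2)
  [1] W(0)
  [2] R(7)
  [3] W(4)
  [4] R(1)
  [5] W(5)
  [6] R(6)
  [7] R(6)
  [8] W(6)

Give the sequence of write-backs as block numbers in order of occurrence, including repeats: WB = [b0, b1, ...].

0: R B2 → L2 miss [-]
1: W B0 → L0 miss [D]
2: R B7 → L1 miss [-]
3: W B4 → L1 miss [D]
4: R B1 → L1 miss wb→B4 [-]
5: W B5 → L2 miss [D]
6: R B6 → L0 miss wb→B0 [-]
7: R B6 → L0 hit [-]
8: W B6 → L0 hit [D]

WB = [4, 0]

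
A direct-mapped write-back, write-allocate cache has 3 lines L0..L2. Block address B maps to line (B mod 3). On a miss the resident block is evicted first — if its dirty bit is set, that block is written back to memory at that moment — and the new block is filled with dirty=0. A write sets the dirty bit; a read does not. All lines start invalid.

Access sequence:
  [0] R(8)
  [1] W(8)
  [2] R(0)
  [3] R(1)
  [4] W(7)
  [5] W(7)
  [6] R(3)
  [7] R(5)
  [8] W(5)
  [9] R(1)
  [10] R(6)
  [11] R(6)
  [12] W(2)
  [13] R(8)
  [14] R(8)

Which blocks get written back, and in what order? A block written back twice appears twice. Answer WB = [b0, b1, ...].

0: R B8 → L2 miss [-]
1: W B8 → L2 hit [D]
2: R B0 → L0 miss [-]
3: R B1 → L1 miss [-]
4: W B7 → L1 miss [D]
5: W B7 → L1 hit [D]
6: R B3 → L0 miss [-]
7: R B5 → L2 miss wb→B8 [-]
8: W B5 → L2 hit [D]
9: R B1 → L1 miss wb→B7 [-]
10: R B6 → L0 miss [-]
11: R B6 → L0 hit [-]
12: W B2 → L2 miss wb→B5 [D]
13: R B8 → L2 miss wb→B2 [-]
14: R B8 → L2 hit [-]

WB = [8, 7, 5, 2]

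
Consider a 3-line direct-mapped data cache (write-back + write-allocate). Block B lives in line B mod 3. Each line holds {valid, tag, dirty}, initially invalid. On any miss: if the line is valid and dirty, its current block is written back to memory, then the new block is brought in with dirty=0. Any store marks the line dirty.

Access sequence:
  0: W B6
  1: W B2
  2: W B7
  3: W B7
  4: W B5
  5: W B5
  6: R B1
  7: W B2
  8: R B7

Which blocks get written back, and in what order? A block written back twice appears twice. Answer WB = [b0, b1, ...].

0: W B6 -> L0 miss  d=D]
1: W B2 -> L2 miss  d=D]
2: W B7 -> L1 miss  d=D]
3: W B7 -> L1 hit  d=D]
4: W B5 -> L2 miss wb->B2  d=D]
5: W B5 -> L2 hit  d=D]
6: R B1 -> L1 miss wb->B7  d=-]
7: W B2 -> L2 miss wb->B5  d=D]
8: R B7 -> L1 miss  d=-]

WB = [2, 7, 5]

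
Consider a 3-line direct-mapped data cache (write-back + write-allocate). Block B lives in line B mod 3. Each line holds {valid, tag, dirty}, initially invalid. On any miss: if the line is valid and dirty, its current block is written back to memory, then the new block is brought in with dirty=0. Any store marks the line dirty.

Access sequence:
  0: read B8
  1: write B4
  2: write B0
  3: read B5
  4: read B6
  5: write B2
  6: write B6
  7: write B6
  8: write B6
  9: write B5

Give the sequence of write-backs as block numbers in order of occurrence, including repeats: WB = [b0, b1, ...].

  0 | R B8 → L2 miss [-]
  1 | W B4 → L1 miss [D]
  2 | W B0 → L0 miss [D]
  3 | R B5 → L2 miss [-]
  4 | R B6 → L0 miss wb→B0 [-]
  5 | W B2 → L2 miss [D]
  6 | W B6 → L0 hit [D]
  7 | W B6 → L0 hit [D]
  8 | W B6 → L0 hit [D]
  9 | W B5 → L2 miss wb→B2 [D]

WB = [0, 2]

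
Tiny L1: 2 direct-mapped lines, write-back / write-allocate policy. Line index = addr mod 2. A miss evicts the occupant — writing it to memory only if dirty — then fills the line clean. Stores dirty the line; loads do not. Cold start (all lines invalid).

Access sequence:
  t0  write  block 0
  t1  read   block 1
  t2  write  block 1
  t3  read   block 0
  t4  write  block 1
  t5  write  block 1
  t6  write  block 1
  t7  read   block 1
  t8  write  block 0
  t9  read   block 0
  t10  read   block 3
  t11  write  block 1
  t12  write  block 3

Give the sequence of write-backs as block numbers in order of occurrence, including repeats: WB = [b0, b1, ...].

WB = [1, 1]

0: W B0 -> L0 miss  d=D]
1: R B1 -> L1 miss  d=-]
2: W B1 -> L1 hit  d=D]
3: R B0 -> L0 hit  d=D]
4: W B1 -> L1 hit  d=D]
5: W B1 -> L1 hit  d=D]
6: W B1 -> L1 hit  d=D]
7: R B1 -> L1 hit  d=D]
8: W B0 -> L0 hit  d=D]
9: R B0 -> L0 hit  d=D]
10: R B3 -> L1 miss wb->B1  d=-]
11: W B1 -> L1 miss  d=D]
12: W B3 -> L1 miss wb->B1  d=D]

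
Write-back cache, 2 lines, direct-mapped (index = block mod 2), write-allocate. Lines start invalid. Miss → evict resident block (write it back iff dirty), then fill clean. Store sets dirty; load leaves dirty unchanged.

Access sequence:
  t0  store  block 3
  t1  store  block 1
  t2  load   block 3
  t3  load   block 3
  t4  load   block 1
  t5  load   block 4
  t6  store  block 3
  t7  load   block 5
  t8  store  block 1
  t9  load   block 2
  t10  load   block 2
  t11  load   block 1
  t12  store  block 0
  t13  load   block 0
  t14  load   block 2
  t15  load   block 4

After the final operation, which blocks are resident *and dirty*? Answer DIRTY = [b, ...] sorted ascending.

DIRTY = [1]

  0 | W B3 → L1 miss [D]
  1 | W B1 → L1 miss wb→B3 [D]
  2 | R B3 → L1 miss wb→B1 [-]
  3 | R B3 → L1 hit [-]
  4 | R B1 → L1 miss [-]
  5 | R B4 → L0 miss [-]
  6 | W B3 → L1 miss [D]
  7 | R B5 → L1 miss wb→B3 [-]
  8 | W B1 → L1 miss [D]
  9 | R B2 → L0 miss [-]
  10 | R B2 → L0 hit [-]
  11 | R B1 → L1 hit [D]
  12 | W B0 → L0 miss [D]
  13 | R B0 → L0 hit [D]
  14 | R B2 → L0 miss wb→B0 [-]
  15 | R B4 → L0 miss [-]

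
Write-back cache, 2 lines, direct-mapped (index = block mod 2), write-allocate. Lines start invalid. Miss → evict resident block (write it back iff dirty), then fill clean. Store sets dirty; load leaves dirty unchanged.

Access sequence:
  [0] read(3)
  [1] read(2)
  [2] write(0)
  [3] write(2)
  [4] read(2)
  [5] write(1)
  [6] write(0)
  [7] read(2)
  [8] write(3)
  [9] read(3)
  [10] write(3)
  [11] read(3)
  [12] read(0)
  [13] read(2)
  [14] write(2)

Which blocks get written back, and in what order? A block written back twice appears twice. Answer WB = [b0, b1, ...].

  0 | R B3 → L1 miss [-]
  1 | R B2 → L0 miss [-]
  2 | W B0 → L0 miss [D]
  3 | W B2 → L0 miss wb→B0 [D]
  4 | R B2 → L0 hit [D]
  5 | W B1 → L1 miss [D]
  6 | W B0 → L0 miss wb→B2 [D]
  7 | R B2 → L0 miss wb→B0 [-]
  8 | W B3 → L1 miss wb→B1 [D]
  9 | R B3 → L1 hit [D]
  10 | W B3 → L1 hit [D]
  11 | R B3 → L1 hit [D]
  12 | R B0 → L0 miss [-]
  13 | R B2 → L0 miss [-]
  14 | W B2 → L0 hit [D]

WB = [0, 2, 0, 1]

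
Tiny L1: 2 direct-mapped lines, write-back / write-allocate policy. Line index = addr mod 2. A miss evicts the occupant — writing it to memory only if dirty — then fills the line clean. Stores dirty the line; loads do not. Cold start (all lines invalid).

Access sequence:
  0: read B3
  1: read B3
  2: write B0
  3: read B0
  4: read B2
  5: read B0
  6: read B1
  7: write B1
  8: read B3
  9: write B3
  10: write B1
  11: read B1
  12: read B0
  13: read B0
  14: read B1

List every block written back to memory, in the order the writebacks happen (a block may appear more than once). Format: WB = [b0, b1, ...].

  0 | R B3 → L1 miss [-]
  1 | R B3 → L1 hit [-]
  2 | W B0 → L0 miss [D]
  3 | R B0 → L0 hit [D]
  4 | R B2 → L0 miss wb→B0 [-]
  5 | R B0 → L0 miss [-]
  6 | R B1 → L1 miss [-]
  7 | W B1 → L1 hit [D]
  8 | R B3 → L1 miss wb→B1 [-]
  9 | W B3 → L1 hit [D]
  10 | W B1 → L1 miss wb→B3 [D]
  11 | R B1 → L1 hit [D]
  12 | R B0 → L0 hit [-]
  13 | R B0 → L0 hit [-]
  14 | R B1 → L1 hit [D]

WB = [0, 1, 3]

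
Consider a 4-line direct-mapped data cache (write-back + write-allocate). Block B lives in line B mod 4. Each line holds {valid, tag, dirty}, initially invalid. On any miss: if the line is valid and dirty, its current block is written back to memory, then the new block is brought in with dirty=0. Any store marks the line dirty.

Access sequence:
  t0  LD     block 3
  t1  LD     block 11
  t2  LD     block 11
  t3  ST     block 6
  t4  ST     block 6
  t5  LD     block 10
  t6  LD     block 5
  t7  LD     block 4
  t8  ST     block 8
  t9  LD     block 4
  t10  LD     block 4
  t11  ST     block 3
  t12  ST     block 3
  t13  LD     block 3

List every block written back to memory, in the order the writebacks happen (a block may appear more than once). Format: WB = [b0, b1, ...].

0: R B3 -> L3 miss  d=-]
1: R B11 -> L3 miss  d=-]
2: R B11 -> L3 hit  d=-]
3: W B6 -> L2 miss  d=D]
4: W B6 -> L2 hit  d=D]
5: R B10 -> L2 miss wb->B6  d=-]
6: R B5 -> L1 miss  d=-]
7: R B4 -> L0 miss  d=-]
8: W B8 -> L0 miss  d=D]
9: R B4 -> L0 miss wb->B8  d=-]
10: R B4 -> L0 hit  d=-]
11: W B3 -> L3 miss  d=D]
12: W B3 -> L3 hit  d=D]
13: R B3 -> L3 hit  d=D]

WB = [6, 8]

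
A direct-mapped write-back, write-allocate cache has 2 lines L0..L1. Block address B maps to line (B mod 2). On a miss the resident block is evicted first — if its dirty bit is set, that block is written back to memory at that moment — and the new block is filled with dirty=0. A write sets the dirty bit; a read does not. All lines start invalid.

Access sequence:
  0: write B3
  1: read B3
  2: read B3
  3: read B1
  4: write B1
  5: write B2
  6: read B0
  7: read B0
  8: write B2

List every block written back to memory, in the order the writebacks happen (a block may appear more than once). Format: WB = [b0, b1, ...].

WB = [3, 2]

0: W B3 → L1 miss [D]
1: R B3 → L1 hit [D]
2: R B3 → L1 hit [D]
3: R B1 → L1 miss wb→B3 [-]
4: W B1 → L1 hit [D]
5: W B2 → L0 miss [D]
6: R B0 → L0 miss wb→B2 [-]
7: R B0 → L0 hit [-]
8: W B2 → L0 miss [D]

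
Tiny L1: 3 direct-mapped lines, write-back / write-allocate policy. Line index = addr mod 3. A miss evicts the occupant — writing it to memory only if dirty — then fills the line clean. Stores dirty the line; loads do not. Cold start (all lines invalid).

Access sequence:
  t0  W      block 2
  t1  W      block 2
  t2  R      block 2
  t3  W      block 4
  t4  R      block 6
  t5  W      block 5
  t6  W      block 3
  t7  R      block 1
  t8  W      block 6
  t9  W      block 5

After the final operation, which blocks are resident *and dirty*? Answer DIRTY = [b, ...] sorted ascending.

DIRTY = [5, 6]

0: W B2 → L2 miss [D]
1: W B2 → L2 hit [D]
2: R B2 → L2 hit [D]
3: W B4 → L1 miss [D]
4: R B6 → L0 miss [-]
5: W B5 → L2 miss wb→B2 [D]
6: W B3 → L0 miss [D]
7: R B1 → L1 miss wb→B4 [-]
8: W B6 → L0 miss wb→B3 [D]
9: W B5 → L2 hit [D]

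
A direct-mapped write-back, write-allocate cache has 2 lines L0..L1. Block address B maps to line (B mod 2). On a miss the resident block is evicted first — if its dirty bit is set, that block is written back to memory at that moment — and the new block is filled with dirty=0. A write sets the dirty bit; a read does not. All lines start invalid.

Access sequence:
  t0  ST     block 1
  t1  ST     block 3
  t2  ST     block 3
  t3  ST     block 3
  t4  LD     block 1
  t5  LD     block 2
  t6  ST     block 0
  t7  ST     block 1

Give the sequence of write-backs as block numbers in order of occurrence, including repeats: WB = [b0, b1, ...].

  0 | W B1 → L1 miss [D]
  1 | W B3 → L1 miss wb→B1 [D]
  2 | W B3 → L1 hit [D]
  3 | W B3 → L1 hit [D]
  4 | R B1 → L1 miss wb→B3 [-]
  5 | R B2 → L0 miss [-]
  6 | W B0 → L0 miss [D]
  7 | W B1 → L1 hit [D]

WB = [1, 3]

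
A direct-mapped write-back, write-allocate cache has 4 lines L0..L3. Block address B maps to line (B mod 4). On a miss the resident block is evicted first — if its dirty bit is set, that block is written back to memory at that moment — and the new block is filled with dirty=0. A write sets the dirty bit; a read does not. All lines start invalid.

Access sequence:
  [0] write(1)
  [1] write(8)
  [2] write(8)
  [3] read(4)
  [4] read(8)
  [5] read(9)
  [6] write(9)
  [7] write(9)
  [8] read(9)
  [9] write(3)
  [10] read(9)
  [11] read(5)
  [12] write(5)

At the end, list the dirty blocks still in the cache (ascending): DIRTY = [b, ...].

DIRTY = [3, 5]

0: W B1 → L1 miss [D]
1: W B8 → L0 miss [D]
2: W B8 → L0 hit [D]
3: R B4 → L0 miss wb→B8 [-]
4: R B8 → L0 miss [-]
5: R B9 → L1 miss wb→B1 [-]
6: W B9 → L1 hit [D]
7: W B9 → L1 hit [D]
8: R B9 → L1 hit [D]
9: W B3 → L3 miss [D]
10: R B9 → L1 hit [D]
11: R B5 → L1 miss wb→B9 [-]
12: W B5 → L1 hit [D]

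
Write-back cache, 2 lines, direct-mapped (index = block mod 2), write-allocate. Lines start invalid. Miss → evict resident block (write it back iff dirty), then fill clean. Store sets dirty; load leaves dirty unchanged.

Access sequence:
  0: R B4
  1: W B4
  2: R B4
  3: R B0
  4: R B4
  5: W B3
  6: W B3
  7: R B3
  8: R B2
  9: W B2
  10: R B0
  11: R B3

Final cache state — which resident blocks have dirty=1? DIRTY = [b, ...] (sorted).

DIRTY = [3]

  0 | R B4 → L0 miss [-]
  1 | W B4 → L0 hit [D]
  2 | R B4 → L0 hit [D]
  3 | R B0 → L0 miss wb→B4 [-]
  4 | R B4 → L0 miss [-]
  5 | W B3 → L1 miss [D]
  6 | W B3 → L1 hit [D]
  7 | R B3 → L1 hit [D]
  8 | R B2 → L0 miss [-]
  9 | W B2 → L0 hit [D]
  10 | R B0 → L0 miss wb→B2 [-]
  11 | R B3 → L1 hit [D]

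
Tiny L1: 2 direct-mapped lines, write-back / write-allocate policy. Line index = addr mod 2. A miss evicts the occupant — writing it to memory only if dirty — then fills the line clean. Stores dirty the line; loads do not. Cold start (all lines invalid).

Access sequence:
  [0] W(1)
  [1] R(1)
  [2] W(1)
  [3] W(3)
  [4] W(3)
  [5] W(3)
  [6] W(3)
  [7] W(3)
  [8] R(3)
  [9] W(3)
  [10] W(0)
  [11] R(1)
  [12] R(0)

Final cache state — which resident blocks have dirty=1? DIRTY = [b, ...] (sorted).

0: W B1 -> L1 miss  d=D]
1: R B1 -> L1 hit  d=D]
2: W B1 -> L1 hit  d=D]
3: W B3 -> L1 miss wb->B1  d=D]
4: W B3 -> L1 hit  d=D]
5: W B3 -> L1 hit  d=D]
6: W B3 -> L1 hit  d=D]
7: W B3 -> L1 hit  d=D]
8: R B3 -> L1 hit  d=D]
9: W B3 -> L1 hit  d=D]
10: W B0 -> L0 miss  d=D]
11: R B1 -> L1 miss wb->B3  d=-]
12: R B0 -> L0 hit  d=D]

DIRTY = [0]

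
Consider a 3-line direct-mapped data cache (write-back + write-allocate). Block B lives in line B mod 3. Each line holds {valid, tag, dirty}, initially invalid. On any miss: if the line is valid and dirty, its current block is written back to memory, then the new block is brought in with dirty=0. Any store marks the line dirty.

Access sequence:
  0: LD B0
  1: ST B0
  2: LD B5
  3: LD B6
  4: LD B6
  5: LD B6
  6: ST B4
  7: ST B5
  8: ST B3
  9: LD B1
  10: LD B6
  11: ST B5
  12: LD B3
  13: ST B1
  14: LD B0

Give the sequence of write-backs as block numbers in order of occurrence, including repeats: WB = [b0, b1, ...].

WB = [0, 4, 3]

0: R B0 → L0 miss [-]
1: W B0 → L0 hit [D]
2: R B5 → L2 miss [-]
3: R B6 → L0 miss wb→B0 [-]
4: R B6 → L0 hit [-]
5: R B6 → L0 hit [-]
6: W B4 → L1 miss [D]
7: W B5 → L2 hit [D]
8: W B3 → L0 miss [D]
9: R B1 → L1 miss wb→B4 [-]
10: R B6 → L0 miss wb→B3 [-]
11: W B5 → L2 hit [D]
12: R B3 → L0 miss [-]
13: W B1 → L1 hit [D]
14: R B0 → L0 miss [-]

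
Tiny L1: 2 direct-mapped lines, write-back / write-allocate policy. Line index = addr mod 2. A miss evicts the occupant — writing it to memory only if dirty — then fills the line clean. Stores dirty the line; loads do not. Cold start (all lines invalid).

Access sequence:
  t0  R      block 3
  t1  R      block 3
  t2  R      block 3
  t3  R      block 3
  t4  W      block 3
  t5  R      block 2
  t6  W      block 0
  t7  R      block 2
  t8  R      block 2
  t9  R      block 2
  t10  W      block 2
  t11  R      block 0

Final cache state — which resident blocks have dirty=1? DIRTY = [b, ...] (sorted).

0: R B3 -> L1 miss  d=-]
1: R B3 -> L1 hit  d=-]
2: R B3 -> L1 hit  d=-]
3: R B3 -> L1 hit  d=-]
4: W B3 -> L1 hit  d=D]
5: R B2 -> L0 miss  d=-]
6: W B0 -> L0 miss  d=D]
7: R B2 -> L0 miss wb->B0  d=-]
8: R B2 -> L0 hit  d=-]
9: R B2 -> L0 hit  d=-]
10: W B2 -> L0 hit  d=D]
11: R B0 -> L0 miss wb->B2  d=-]

DIRTY = [3]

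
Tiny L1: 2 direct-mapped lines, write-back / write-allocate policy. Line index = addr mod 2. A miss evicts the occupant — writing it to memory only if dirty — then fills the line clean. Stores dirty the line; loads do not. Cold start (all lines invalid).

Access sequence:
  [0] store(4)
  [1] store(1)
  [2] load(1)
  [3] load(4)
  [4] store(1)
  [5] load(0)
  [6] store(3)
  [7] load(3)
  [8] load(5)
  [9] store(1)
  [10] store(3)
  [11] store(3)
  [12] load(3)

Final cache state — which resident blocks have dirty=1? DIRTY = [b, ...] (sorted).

  0 | W B4 → L0 miss [D]
  1 | W B1 → L1 miss [D]
  2 | R B1 → L1 hit [D]
  3 | R B4 → L0 hit [D]
  4 | W B1 → L1 hit [D]
  5 | R B0 → L0 miss wb→B4 [-]
  6 | W B3 → L1 miss wb→B1 [D]
  7 | R B3 → L1 hit [D]
  8 | R B5 → L1 miss wb→B3 [-]
  9 | W B1 → L1 miss [D]
  10 | W B3 → L1 miss wb→B1 [D]
  11 | W B3 → L1 hit [D]
  12 | R B3 → L1 hit [D]

DIRTY = [3]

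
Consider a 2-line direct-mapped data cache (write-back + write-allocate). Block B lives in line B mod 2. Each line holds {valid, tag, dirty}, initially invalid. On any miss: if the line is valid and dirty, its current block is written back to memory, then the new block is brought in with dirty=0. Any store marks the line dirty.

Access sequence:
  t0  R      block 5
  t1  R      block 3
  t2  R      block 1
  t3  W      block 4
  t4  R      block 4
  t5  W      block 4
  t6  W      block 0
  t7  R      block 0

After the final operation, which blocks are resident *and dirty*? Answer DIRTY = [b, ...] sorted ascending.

0: R B5 -> L1 miss  d=-]
1: R B3 -> L1 miss  d=-]
2: R B1 -> L1 miss  d=-]
3: W B4 -> L0 miss  d=D]
4: R B4 -> L0 hit  d=D]
5: W B4 -> L0 hit  d=D]
6: W B0 -> L0 miss wb->B4  d=D]
7: R B0 -> L0 hit  d=D]

DIRTY = [0]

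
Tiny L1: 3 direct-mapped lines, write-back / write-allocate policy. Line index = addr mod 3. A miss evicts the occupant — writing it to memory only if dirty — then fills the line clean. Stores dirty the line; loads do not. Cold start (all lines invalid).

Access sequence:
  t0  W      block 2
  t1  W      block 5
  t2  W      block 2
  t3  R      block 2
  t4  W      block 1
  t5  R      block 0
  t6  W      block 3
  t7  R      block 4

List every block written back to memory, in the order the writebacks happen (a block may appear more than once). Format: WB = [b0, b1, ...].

  0 | W B2 → L2 miss [D]
  1 | W B5 → L2 miss wb→B2 [D]
  2 | W B2 → L2 miss wb→B5 [D]
  3 | R B2 → L2 hit [D]
  4 | W B1 → L1 miss [D]
  5 | R B0 → L0 miss [-]
  6 | W B3 → L0 miss [D]
  7 | R B4 → L1 miss wb→B1 [-]

WB = [2, 5, 1]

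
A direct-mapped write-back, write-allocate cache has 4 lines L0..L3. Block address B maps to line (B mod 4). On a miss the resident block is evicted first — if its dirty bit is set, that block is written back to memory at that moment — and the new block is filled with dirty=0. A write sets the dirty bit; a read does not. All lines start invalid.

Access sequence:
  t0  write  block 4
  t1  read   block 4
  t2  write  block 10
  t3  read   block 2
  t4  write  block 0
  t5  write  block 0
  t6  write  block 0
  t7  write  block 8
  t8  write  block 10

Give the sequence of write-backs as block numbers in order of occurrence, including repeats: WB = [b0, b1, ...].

WB = [10, 4, 0]

0: W B4 -> L0 miss  d=D]
1: R B4 -> L0 hit  d=D]
2: W B10 -> L2 miss  d=D]
3: R B2 -> L2 miss wb->B10  d=-]
4: W B0 -> L0 miss wb->B4  d=D]
5: W B0 -> L0 hit  d=D]
6: W B0 -> L0 hit  d=D]
7: W B8 -> L0 miss wb->B0  d=D]
8: W B10 -> L2 miss  d=D]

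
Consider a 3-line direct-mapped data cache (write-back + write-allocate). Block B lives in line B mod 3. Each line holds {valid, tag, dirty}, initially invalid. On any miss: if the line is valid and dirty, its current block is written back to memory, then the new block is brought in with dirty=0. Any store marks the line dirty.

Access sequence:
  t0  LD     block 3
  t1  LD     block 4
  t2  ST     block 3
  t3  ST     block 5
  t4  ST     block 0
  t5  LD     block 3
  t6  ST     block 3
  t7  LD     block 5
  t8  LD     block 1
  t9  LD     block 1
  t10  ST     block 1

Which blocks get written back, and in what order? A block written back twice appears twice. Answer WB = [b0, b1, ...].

  0 | R B3 → L0 miss [-]
  1 | R B4 → L1 miss [-]
  2 | W B3 → L0 hit [D]
  3 | W B5 → L2 miss [D]
  4 | W B0 → L0 miss wb→B3 [D]
  5 | R B3 → L0 miss wb→B0 [-]
  6 | W B3 → L0 hit [D]
  7 | R B5 → L2 hit [D]
  8 | R B1 → L1 miss [-]
  9 | R B1 → L1 hit [-]
  10 | W B1 → L1 hit [D]

WB = [3, 0]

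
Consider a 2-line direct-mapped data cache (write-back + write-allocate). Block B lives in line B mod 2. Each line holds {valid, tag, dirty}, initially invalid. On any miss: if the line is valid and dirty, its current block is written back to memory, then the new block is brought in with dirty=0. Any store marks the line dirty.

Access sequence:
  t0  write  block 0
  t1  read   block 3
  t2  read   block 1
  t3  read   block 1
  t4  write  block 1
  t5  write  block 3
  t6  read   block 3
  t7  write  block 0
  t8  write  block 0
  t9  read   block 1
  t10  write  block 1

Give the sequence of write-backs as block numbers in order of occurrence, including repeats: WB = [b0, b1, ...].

WB = [1, 3]

0: W B0 → L0 miss [D]
1: R B3 → L1 miss [-]
2: R B1 → L1 miss [-]
3: R B1 → L1 hit [-]
4: W B1 → L1 hit [D]
5: W B3 → L1 miss wb→B1 [D]
6: R B3 → L1 hit [D]
7: W B0 → L0 hit [D]
8: W B0 → L0 hit [D]
9: R B1 → L1 miss wb→B3 [-]
10: W B1 → L1 hit [D]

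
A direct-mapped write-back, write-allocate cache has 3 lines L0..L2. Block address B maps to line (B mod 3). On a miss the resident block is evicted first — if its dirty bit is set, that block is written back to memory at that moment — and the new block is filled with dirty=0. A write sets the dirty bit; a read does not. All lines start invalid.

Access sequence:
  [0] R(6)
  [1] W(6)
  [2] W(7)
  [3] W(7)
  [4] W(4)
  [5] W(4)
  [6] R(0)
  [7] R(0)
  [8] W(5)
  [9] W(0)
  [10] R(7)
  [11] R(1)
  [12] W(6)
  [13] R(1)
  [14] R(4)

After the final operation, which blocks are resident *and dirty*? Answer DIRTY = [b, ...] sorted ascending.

DIRTY = [5, 6]

0: R B6 → L0 miss [-]
1: W B6 → L0 hit [D]
2: W B7 → L1 miss [D]
3: W B7 → L1 hit [D]
4: W B4 → L1 miss wb→B7 [D]
5: W B4 → L1 hit [D]
6: R B0 → L0 miss wb→B6 [-]
7: R B0 → L0 hit [-]
8: W B5 → L2 miss [D]
9: W B0 → L0 hit [D]
10: R B7 → L1 miss wb→B4 [-]
11: R B1 → L1 miss [-]
12: W B6 → L0 miss wb→B0 [D]
13: R B1 → L1 hit [-]
14: R B4 → L1 miss [-]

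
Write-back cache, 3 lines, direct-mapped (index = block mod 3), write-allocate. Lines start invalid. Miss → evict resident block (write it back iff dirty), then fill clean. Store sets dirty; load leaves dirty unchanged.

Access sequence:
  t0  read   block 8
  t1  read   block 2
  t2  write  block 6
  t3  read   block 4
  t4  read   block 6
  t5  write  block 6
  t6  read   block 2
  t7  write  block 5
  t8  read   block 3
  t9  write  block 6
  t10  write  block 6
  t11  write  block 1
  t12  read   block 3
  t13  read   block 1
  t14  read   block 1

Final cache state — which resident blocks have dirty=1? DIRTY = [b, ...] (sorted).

  0 | R B8 → L2 miss [-]
  1 | R B2 → L2 miss [-]
  2 | W B6 → L0 miss [D]
  3 | R B4 → L1 miss [-]
  4 | R B6 → L0 hit [D]
  5 | W B6 → L0 hit [D]
  6 | R B2 → L2 hit [-]
  7 | W B5 → L2 miss [D]
  8 | R B3 → L0 miss wb→B6 [-]
  9 | W B6 → L0 miss [D]
  10 | W B6 → L0 hit [D]
  11 | W B1 → L1 miss [D]
  12 | R B3 → L0 miss wb→B6 [-]
  13 | R B1 → L1 hit [D]
  14 | R B1 → L1 hit [D]

DIRTY = [1, 5]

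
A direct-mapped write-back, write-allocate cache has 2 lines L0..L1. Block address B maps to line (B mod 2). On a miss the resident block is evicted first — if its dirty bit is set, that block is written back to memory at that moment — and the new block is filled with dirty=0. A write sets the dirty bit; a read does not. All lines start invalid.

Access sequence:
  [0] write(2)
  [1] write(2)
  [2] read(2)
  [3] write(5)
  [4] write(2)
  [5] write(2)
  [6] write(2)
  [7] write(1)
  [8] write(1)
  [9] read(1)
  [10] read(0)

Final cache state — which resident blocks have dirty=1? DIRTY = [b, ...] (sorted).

DIRTY = [1]

0: W B2 → L0 miss [D]
1: W B2 → L0 hit [D]
2: R B2 → L0 hit [D]
3: W B5 → L1 miss [D]
4: W B2 → L0 hit [D]
5: W B2 → L0 hit [D]
6: W B2 → L0 hit [D]
7: W B1 → L1 miss wb→B5 [D]
8: W B1 → L1 hit [D]
9: R B1 → L1 hit [D]
10: R B0 → L0 miss wb→B2 [-]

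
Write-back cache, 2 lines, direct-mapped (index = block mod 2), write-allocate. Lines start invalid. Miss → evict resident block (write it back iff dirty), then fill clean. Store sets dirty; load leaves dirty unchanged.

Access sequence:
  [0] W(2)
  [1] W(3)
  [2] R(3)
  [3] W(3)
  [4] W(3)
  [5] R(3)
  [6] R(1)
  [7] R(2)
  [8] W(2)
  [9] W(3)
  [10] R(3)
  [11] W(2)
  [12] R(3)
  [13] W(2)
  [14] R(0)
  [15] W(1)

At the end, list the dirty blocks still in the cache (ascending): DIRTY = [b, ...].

0: W B2 -> L0 miss  d=D]
1: W B3 -> L1 miss  d=D]
2: R B3 -> L1 hit  d=D]
3: W B3 -> L1 hit  d=D]
4: W B3 -> L1 hit  d=D]
5: R B3 -> L1 hit  d=D]
6: R B1 -> L1 miss wb->B3  d=-]
7: R B2 -> L0 hit  d=D]
8: W B2 -> L0 hit  d=D]
9: W B3 -> L1 miss  d=D]
10: R B3 -> L1 hit  d=D]
11: W B2 -> L0 hit  d=D]
12: R B3 -> L1 hit  d=D]
13: W B2 -> L0 hit  d=D]
14: R B0 -> L0 miss wb->B2  d=-]
15: W B1 -> L1 miss wb->B3  d=D]

DIRTY = [1]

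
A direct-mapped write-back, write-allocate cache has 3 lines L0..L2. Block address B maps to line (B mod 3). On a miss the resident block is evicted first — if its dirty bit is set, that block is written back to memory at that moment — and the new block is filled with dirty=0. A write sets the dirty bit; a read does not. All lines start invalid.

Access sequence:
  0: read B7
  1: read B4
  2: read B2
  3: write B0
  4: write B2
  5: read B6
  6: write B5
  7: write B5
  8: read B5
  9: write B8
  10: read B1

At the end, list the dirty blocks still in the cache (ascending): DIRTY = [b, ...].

  0 | R B7 → L1 miss [-]
  1 | R B4 → L1 miss [-]
  2 | R B2 → L2 miss [-]
  3 | W B0 → L0 miss [D]
  4 | W B2 → L2 hit [D]
  5 | R B6 → L0 miss wb→B0 [-]
  6 | W B5 → L2 miss wb→B2 [D]
  7 | W B5 → L2 hit [D]
  8 | R B5 → L2 hit [D]
  9 | W B8 → L2 miss wb→B5 [D]
  10 | R B1 → L1 miss [-]

DIRTY = [8]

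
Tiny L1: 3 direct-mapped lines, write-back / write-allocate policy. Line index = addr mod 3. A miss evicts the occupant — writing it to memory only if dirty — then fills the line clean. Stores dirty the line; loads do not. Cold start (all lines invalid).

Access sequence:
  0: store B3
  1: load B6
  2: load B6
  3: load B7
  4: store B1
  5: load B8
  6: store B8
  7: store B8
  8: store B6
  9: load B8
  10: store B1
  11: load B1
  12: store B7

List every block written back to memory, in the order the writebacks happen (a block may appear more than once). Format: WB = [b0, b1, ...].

WB = [3, 1]

0: W B3 → L0 miss [D]
1: R B6 → L0 miss wb→B3 [-]
2: R B6 → L0 hit [-]
3: R B7 → L1 miss [-]
4: W B1 → L1 miss [D]
5: R B8 → L2 miss [-]
6: W B8 → L2 hit [D]
7: W B8 → L2 hit [D]
8: W B6 → L0 hit [D]
9: R B8 → L2 hit [D]
10: W B1 → L1 hit [D]
11: R B1 → L1 hit [D]
12: W B7 → L1 miss wb→B1 [D]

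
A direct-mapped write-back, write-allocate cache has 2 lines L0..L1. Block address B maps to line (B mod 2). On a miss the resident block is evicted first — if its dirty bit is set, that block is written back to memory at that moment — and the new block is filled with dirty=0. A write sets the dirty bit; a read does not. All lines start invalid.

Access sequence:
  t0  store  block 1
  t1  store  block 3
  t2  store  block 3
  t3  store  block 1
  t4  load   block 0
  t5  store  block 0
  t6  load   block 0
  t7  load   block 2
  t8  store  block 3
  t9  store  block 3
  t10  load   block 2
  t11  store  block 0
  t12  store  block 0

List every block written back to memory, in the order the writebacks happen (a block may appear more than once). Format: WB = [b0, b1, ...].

WB = [1, 3, 0, 1]

0: W B1 -> L1 miss  d=D]
1: W B3 -> L1 miss wb->B1  d=D]
2: W B3 -> L1 hit  d=D]
3: W B1 -> L1 miss wb->B3  d=D]
4: R B0 -> L0 miss  d=-]
5: W B0 -> L0 hit  d=D]
6: R B0 -> L0 hit  d=D]
7: R B2 -> L0 miss wb->B0  d=-]
8: W B3 -> L1 miss wb->B1  d=D]
9: W B3 -> L1 hit  d=D]
10: R B2 -> L0 hit  d=-]
11: W B0 -> L0 miss  d=D]
12: W B0 -> L0 hit  d=D]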